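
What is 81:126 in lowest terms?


Find GCD(81, 126)
GCD = 9
Divide both by 9: 81/9 = 9, 126/9 = 14
Simplified ratio = 9:14

9:14


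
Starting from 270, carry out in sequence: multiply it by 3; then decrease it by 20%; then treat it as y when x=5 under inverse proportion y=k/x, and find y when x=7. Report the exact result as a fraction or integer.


Start with 270.
Step 1: Multiply by 3: 270 * 3 = 810
Step 2: Decrease by 20%: 810 * 80/100 = 648
Step 3: Inverse prop: k = (648)*5; new y = k/7 = 648*5/7 = 3240/7
Final result = 3240/7

3240/7


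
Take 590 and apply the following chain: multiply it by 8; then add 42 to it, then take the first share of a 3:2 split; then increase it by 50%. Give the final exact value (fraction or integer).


Start with 590.
Step 1: Multiply by 8: 590 * 8 = 4720
Step 2: Add 42: 4720+42=4762; split 3:2 first = 4762*3/5 = 14286/5
Step 3: Increase by 50%: 14286/5 * 150/100 = 21429/5
Final result = 21429/5

21429/5


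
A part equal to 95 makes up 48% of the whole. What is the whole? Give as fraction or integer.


Given: 95 is 48% of the whole
Set up: 95 = 48/100 * whole
whole = 95 * 100 / 48
whole = 9500 / 48
whole = 2375/12

2375/12


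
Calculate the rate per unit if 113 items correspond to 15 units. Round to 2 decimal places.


Total items = 113
Number of units = 15
Unit rate = 113 / 15
= 7.53 items per unit

7.53


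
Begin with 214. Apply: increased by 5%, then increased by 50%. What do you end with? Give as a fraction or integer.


Start: 214
Step 1: increase by 5% => multiply by 105/100
  214 * 105/100 = 2247/10
Step 2: increase by 50% => multiply by 150/100
  2247/10 * 150/100 = 6741/20
Final value = 6741/20

6741/20


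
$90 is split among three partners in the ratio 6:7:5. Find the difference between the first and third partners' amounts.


Total parts = 6 + 7 + 5 = 18
Value per part = 90 / 18 = 5
Shares: 6*5=30, 7*5=35, 5*5=25
First share = 30, third share = 25
Difference = |30 - 25| = 5

5


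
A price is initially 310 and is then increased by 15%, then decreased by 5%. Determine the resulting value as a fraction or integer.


Start: 310
Step 1: increase by 15% => multiply by 115/100
  310 * 115/100 = 713/2
Step 2: decrease by 5% => multiply by 95/100
  713/2 * 95/100 = 13547/40
Final value = 13547/40

13547/40


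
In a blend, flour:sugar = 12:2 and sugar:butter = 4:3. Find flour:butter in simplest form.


Given a:b = 12:2 and b:c = 4:3
Make b consistent. Multiply first ratio by 4: a:b = 48:8
Multiply second ratio by 2: b:c = 8:6
Now b = 8 in both, so a:b:c = 48:8:6
Therefore a:c = 48:6
Simplify by GCD: a:c = 8:1

8:1


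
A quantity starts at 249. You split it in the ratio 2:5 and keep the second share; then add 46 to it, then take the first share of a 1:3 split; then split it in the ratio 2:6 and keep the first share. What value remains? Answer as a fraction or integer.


Start with 249.
Step 1: Split 2:5, second share = 249 * 5/7 = 1245/7
Step 2: Add 46: 1245/7+46=1567/7; split 1:3 first = 1567/7*1/4 = 1567/28
Step 3: Split 2:6, first share = 1567/28 * 2/8 = 1567/112
Final result = 1567/112

1567/112


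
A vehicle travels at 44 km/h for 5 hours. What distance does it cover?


Using distance = speed * time
Speed = 44 km/h
Time = 5 hours
Distance = 44 * 5
= 220 km

220


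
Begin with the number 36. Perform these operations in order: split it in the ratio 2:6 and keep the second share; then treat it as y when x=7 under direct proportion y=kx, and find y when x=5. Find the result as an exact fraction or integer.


Start with 36.
Step 1: Split 2:6, second share = 36 * 6/8 = 27
Step 2: Direct prop: k = (27)/7; new y = k*5 = 27*5/7 = 135/7
Final result = 135/7

135/7


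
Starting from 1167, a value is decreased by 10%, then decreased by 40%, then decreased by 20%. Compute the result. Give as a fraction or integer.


Start: 1167
Step 1: decrease by 10% => multiply by 90/100
  1167 * 90/100 = 10503/10
Step 2: decrease by 40% => multiply by 60/100
  10503/10 * 60/100 = 31509/50
Step 3: decrease by 20% => multiply by 80/100
  31509/50 * 80/100 = 63018/125
Final value = 63018/125

63018/125


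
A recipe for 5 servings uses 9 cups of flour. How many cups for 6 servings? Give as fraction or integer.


Original: 9 cups for 5 servings
Target servings = 6
Scaling factor = 6/5
New amount = 9 * 6/5
= 54/5
= 54/5 cups

54/5


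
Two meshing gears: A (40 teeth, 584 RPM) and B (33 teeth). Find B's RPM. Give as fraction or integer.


Gear ratio: teeth_A * RPM_A = teeth_B * RPM_B
40 * 584 = 33 * RPM_B
23360 = 33 * RPM_B
RPM_B = 23360 / 33
RPM_B = 23360/33

23360/33


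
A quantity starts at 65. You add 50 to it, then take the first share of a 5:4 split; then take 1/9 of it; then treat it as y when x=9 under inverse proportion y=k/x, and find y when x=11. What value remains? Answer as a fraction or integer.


Start with 65.
Step 1: Add 50: 65+50=115; split 5:4 first = 115*5/9 = 575/9
Step 2: Take 1/9: 575/9 * 1/9 = 575/81
Step 3: Inverse prop: k = (575/81)*9; new y = k/11 = 575/81*9/11 = 575/99
Final result = 575/99

575/99


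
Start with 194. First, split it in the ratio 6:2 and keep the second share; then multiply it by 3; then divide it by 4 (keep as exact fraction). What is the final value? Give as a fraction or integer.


Start with 194.
Step 1: Split 6:2, second share = 194 * 2/8 = 97/2
Step 2: Multiply by 3: 97/2 * 3 = 291/2
Step 3: Divide by 4: 291/2 / 4 = 291/8
Final result = 291/8

291/8


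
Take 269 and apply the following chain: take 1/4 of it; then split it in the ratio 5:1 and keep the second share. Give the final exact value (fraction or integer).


Start with 269.
Step 1: Take 1/4: 269 * 1/4 = 269/4
Step 2: Split 5:1, second share = 269/4 * 1/6 = 269/24
Final result = 269/24

269/24


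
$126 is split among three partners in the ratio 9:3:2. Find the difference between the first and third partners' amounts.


Total parts = 9 + 3 + 2 = 14
Value per part = 126 / 14 = 9
Shares: 9*9=81, 3*9=27, 2*9=18
First share = 81, third share = 18
Difference = |81 - 18| = 63

63


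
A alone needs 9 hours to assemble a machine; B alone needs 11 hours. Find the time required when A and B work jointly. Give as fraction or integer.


Rate of A = 1/9 job per hour
Rate of B = 1/11 job per hour
Combined rate = 1/9 + 1/11
Find common denominator: (11 + 9)/(9*11) = 20/99
Combined rate = 20/99 job per hour
Time together = 1 / (20/99) = 99/20 hours

99/20


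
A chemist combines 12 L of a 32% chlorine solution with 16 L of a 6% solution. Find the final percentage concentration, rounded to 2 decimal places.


Solute in mixture 1 = 32% of 12 L = 12*32/100 = 96/25 L
Solute in mixture 2 = 6% of 16 L = 16*6/100 = 24/25 L
Total solute = 96/25 + 24/25 = 24/5 L
Total volume = 12 + 16 = 28 L
Final concentration = 24/5/28 * 100 = 17.14%

17.14


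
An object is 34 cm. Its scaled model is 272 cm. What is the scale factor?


Original length = 34 cm
Scaled length = 272 cm
Scale factor = 272 / 34
= 8

8


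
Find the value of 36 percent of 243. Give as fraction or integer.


Compute 36% of 243
Convert percentage: 36% = 36/100
Multiply: 243 * 36/100
= 8748/100
= 2187/25

2187/25


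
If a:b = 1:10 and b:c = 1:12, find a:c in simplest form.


Given a:b = 1:10 and b:c = 1:12
Make b consistent. Multiply first ratio by 1: a:b = 1:10
Multiply second ratio by 10: b:c = 10:120
Now b = 10 in both, so a:b:c = 1:10:120
Therefore a:c = 1:120
Simplify by GCD: a:c = 1:120

1:120


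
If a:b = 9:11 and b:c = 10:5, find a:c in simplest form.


Given a:b = 9:11 and b:c = 10:5
Make b consistent. Multiply first ratio by 10: a:b = 90:110
Multiply second ratio by 11: b:c = 110:55
Now b = 110 in both, so a:b:c = 90:110:55
Therefore a:c = 90:55
Simplify by GCD: a:c = 18:11

18:11


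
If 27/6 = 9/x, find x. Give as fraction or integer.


Setting up: 27/6 = 9/x
Cross multiply: 27 * x = 6 * 9
27x = 54
x = 54/27
x = 2

2


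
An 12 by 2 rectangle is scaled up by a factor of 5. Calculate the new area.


Original dimensions: 12 x 2
Enlargement factor = 5
New width = 12 * 5 = 60
New height = 2 * 5 = 10
New area = 60 * 10 = 600

600


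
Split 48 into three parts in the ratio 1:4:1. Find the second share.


Ratio = 1:4:1
Total parts = 1 + 4 + 1 = 6
Value per part = 48 / 6 = 8
First share = 1 * 8 = 8
Middle share = 4 * 8 = 32
Third share = 1 * 8 = 8

32


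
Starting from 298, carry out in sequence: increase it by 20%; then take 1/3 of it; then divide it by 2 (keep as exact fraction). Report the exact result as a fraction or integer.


Start with 298.
Step 1: Increase by 20%: 298 * 120/100 = 1788/5
Step 2: Take 1/3: 1788/5 * 1/3 = 596/5
Step 3: Divide by 2: 596/5 / 2 = 298/5
Final result = 298/5

298/5


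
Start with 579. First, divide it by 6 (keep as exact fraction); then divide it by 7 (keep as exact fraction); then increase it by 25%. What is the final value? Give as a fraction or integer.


Start with 579.
Step 1: Divide by 6: 579 / 6 = 193/2
Step 2: Divide by 7: 193/2 / 7 = 193/14
Step 3: Increase by 25%: 193/14 * 125/100 = 965/56
Final result = 965/56

965/56


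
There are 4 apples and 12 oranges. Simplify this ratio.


Find GCD(4, 12)
GCD = 4
Divide both by 4: 4/4 = 1, 12/4 = 3
Simplified ratio = 1:3

1:3


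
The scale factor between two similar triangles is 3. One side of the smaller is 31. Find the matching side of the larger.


Similar triangles have proportional sides
Scale factor = 3
Smaller side = 31
Corresponding larger side = 31 * 3
= 93

93


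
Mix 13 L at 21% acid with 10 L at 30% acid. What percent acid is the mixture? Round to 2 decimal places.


Solute in mixture 1 = 21% of 13 L = 13*21/100 = 273/100 L
Solute in mixture 2 = 30% of 10 L = 10*30/100 = 3 L
Total solute = 273/100 + 3 = 573/100 L
Total volume = 13 + 10 = 23 L
Final concentration = 573/100/23 * 100 = 24.91%

24.91


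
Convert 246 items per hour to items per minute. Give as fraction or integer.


Converting from per hour to per minute
Rate = 246 items per hour
Divide by 60: 246/60
= 41/10 items per minute

41/10


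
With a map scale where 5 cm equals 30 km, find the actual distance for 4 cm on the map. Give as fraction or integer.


Map scale: 5 cm = 30 km
Measured distance on map = 4 cm
Set up proportion: 4 * 30 / 5
= 120 / 5
= 24 km

24


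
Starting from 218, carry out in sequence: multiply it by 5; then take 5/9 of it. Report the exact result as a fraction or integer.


Start with 218.
Step 1: Multiply by 5: 218 * 5 = 1090
Step 2: Take 5/9: 1090 * 5/9 = 5450/9
Final result = 5450/9

5450/9


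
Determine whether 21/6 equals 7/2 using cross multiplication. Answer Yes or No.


Cross multiply to check 21/6 = 7/2
Left cross product: 21 * 2 = 42
Right cross product: 6 * 7 = 42
42 = 42
Equal, so proportions match => Yes

Yes


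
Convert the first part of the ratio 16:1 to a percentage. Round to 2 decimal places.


Total parts = 16 + 1 = 17
First part fraction = 16/17
Percentage = (16/17) * 100
= 0.941176 * 100
= 94.12%

94.12


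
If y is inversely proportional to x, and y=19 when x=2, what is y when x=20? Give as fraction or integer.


Inverse proportion: y = k/x
Find k: k = 2 * 19 = 38
Compute y at x=20: y = 38/20
y = 19/10

19/10


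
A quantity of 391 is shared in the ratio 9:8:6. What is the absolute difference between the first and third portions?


Total parts = 9 + 8 + 6 = 23
Value per part = 391 / 23 = 17
Shares: 9*17=153, 8*17=136, 6*17=102
First share = 153, third share = 102
Difference = |153 - 102| = 51

51


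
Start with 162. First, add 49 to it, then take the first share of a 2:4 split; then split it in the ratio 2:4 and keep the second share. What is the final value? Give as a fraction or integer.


Start with 162.
Step 1: Add 49: 162+49=211; split 2:4 first = 211*2/6 = 211/3
Step 2: Split 2:4, second share = 211/3 * 4/6 = 422/9
Final result = 422/9

422/9


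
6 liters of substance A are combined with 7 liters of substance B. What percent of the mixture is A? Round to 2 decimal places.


Volume of A = 6 L
Volume of B = 7 L
Total volume = 6 + 7 = 13 L
Percentage of A = (6/13) * 100
= 46.15%

46.15


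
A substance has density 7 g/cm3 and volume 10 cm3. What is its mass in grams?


Using mass = density * volume
Density = 7 g/cm3
Volume = 10 cm3
Mass = 7 * 10
= 70 g

70


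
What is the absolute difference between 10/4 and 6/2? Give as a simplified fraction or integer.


Simplify: 10/4 = 5/2 and 6/2 = 3
Find common denominator: LCD = 2
Convert: 5/2 and 6/2
Difference = |5 - 6|/2 = 1/2
Simplified = 1/2

1/2


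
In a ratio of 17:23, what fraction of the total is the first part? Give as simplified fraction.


Total parts = 17 + 23 = 40
First part fraction = 17/40
Simplify: 17/40 = 17/40

17/40


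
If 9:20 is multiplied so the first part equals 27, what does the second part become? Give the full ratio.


Original ratio: 9:20
First term target: 27
Scale factor = 27 / 9 = 3
Multiply second term: 20 * 3 = 60
Equivalent ratio = 27:60

27:60


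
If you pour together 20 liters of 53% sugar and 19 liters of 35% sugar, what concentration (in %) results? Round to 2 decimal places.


Solute in mixture 1 = 53% of 20 L = 20*53/100 = 53/5 L
Solute in mixture 2 = 35% of 19 L = 19*35/100 = 133/20 L
Total solute = 53/5 + 133/20 = 69/4 L
Total volume = 20 + 19 = 39 L
Final concentration = 69/4/39 * 100 = 44.23%

44.23


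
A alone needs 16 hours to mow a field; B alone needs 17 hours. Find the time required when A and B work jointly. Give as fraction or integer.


Rate of A = 1/16 job per hour
Rate of B = 1/17 job per hour
Combined rate = 1/16 + 1/17
Find common denominator: (17 + 16)/(16*17) = 33/272
Combined rate = 33/272 job per hour
Time together = 1 / (33/272) = 272/33 hours

272/33


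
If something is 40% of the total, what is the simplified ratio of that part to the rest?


Part = 40%, Remainder = 60%
Ratio = 40:60
GCD(40, 60) = 20
Simplify: 2:3 = 2:3

2:3


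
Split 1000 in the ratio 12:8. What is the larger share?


Total parts = 12 + 8 = 20
Value per part = 1000 / 20 = 50
First share = 12 * 50 = 600
Second share = 8 * 50 = 400
Larger share = 600

600


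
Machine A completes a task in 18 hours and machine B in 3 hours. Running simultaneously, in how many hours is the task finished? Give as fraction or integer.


Rate of A = 1/18 job per hour
Rate of B = 1/3 job per hour
Combined rate = 1/18 + 1/3
Find common denominator: (3 + 18)/(18*3) = 21/54
Combined rate = 7/18 job per hour
Time together = 1 / (7/18) = 18/7 hours

18/7


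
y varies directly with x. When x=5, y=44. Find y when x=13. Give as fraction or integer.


Direct proportion: y = kx
Find k: k = 44/5 = 44/5
Compute y at x=13: y = 44/5 * 13
y = 572/5

572/5


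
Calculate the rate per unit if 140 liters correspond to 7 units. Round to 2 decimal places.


Total liters = 140
Number of units = 7
Unit rate = 140 / 7
= 20 liters per unit

20


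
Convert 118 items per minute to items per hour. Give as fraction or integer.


Converting from per minute to per hour
Rate = 118 items per minute
Multiply by 60: 118 * 60
= 7080 items per hour

7080


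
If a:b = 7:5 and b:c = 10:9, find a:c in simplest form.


Given a:b = 7:5 and b:c = 10:9
Make b consistent. Multiply first ratio by 10: a:b = 70:50
Multiply second ratio by 5: b:c = 50:45
Now b = 50 in both, so a:b:c = 70:50:45
Therefore a:c = 70:45
Simplify by GCD: a:c = 14:9

14:9


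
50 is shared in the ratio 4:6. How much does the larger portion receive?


Total parts = 4 + 6 = 10
Value per part = 50 / 10 = 5
First share = 4 * 5 = 20
Second share = 6 * 5 = 30
Larger share = 30

30


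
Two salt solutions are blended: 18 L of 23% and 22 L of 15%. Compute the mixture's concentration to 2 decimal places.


Solute in mixture 1 = 23% of 18 L = 18*23/100 = 207/50 L
Solute in mixture 2 = 15% of 22 L = 22*15/100 = 33/10 L
Total solute = 207/50 + 33/10 = 186/25 L
Total volume = 18 + 22 = 40 L
Final concentration = 186/25/40 * 100 = 18.60%

18.60


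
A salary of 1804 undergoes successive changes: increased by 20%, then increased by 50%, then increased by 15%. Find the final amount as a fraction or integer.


Start: 1804
Step 1: increase by 20% => multiply by 120/100
  1804 * 120/100 = 10824/5
Step 2: increase by 50% => multiply by 150/100
  10824/5 * 150/100 = 16236/5
Step 3: increase by 15% => multiply by 115/100
  16236/5 * 115/100 = 93357/25
Final value = 93357/25

93357/25


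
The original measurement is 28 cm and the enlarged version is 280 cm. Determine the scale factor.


Original length = 28 cm
Scaled length = 280 cm
Scale factor = 280 / 28
= 10

10


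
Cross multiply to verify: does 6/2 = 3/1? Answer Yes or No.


Cross multiply to check 6/2 = 3/1
Left cross product: 6 * 1 = 6
Right cross product: 2 * 3 = 6
6 = 6
Equal, so proportions match => Yes

Yes


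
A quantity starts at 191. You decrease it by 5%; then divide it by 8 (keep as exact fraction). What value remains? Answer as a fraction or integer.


Start with 191.
Step 1: Decrease by 5%: 191 * 95/100 = 3629/20
Step 2: Divide by 8: 3629/20 / 8 = 3629/160
Final result = 3629/160

3629/160


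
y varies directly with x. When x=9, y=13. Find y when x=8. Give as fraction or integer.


Direct proportion: y = kx
Find k: k = 13/9 = 13/9
Compute y at x=8: y = 13/9 * 8
y = 104/9

104/9


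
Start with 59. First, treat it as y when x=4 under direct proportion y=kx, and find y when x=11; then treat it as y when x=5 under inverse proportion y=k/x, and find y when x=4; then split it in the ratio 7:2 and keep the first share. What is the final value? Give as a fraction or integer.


Start with 59.
Step 1: Direct prop: k = (59)/4; new y = k*11 = 59*11/4 = 649/4
Step 2: Inverse prop: k = (649/4)*5; new y = k/4 = 649/4*5/4 = 3245/16
Step 3: Split 7:2, first share = 3245/16 * 7/9 = 22715/144
Final result = 22715/144

22715/144


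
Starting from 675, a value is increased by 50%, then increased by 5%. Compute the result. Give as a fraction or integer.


Start: 675
Step 1: increase by 50% => multiply by 150/100
  675 * 150/100 = 2025/2
Step 2: increase by 5% => multiply by 105/100
  2025/2 * 105/100 = 8505/8
Final value = 8505/8

8505/8


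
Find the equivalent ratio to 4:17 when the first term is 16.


Original ratio: 4:17
First term target: 16
Scale factor = 16 / 4 = 4
Multiply second term: 17 * 4 = 68
Equivalent ratio = 16:68

16:68


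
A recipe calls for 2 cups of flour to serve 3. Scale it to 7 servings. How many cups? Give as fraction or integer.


Original: 2 cups for 3 servings
Target servings = 7
Scaling factor = 7/3
New amount = 2 * 7/3
= 14/3
= 14/3 cups

14/3


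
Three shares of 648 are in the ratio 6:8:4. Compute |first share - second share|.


Total parts = 6 + 8 + 4 = 18
Value per part = 648 / 18 = 36
Shares: 6*36=216, 8*36=288, 4*36=144
First share = 216, second share = 288
Difference = |216 - 288| = 72

72


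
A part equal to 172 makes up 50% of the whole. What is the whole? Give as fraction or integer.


Given: 172 is 50% of the whole
Set up: 172 = 50/100 * whole
whole = 172 * 100 / 50
whole = 17200 / 50
whole = 344

344


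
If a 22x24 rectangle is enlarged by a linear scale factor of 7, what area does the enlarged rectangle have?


Original dimensions: 22 x 24
Enlargement factor = 7
New width = 22 * 7 = 154
New height = 24 * 7 = 168
New area = 154 * 168 = 25872

25872


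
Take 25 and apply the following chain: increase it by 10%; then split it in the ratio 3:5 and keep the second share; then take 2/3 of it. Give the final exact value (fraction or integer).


Start with 25.
Step 1: Increase by 10%: 25 * 110/100 = 55/2
Step 2: Split 3:5, second share = 55/2 * 5/8 = 275/16
Step 3: Take 2/3: 275/16 * 2/3 = 275/24
Final result = 275/24

275/24


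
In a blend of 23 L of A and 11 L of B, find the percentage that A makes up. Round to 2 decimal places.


Volume of A = 23 L
Volume of B = 11 L
Total volume = 23 + 11 = 34 L
Percentage of A = (23/34) * 100
= 67.65%

67.65


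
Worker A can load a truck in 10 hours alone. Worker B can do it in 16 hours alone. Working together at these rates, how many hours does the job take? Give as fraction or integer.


Rate of A = 1/10 job per hour
Rate of B = 1/16 job per hour
Combined rate = 1/10 + 1/16
Find common denominator: (16 + 10)/(10*16) = 26/160
Combined rate = 13/80 job per hour
Time together = 1 / (13/80) = 80/13 hours

80/13


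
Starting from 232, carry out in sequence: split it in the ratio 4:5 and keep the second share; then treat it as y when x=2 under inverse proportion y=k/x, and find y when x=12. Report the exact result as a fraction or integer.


Start with 232.
Step 1: Split 4:5, second share = 232 * 5/9 = 1160/9
Step 2: Inverse prop: k = (1160/9)*2; new y = k/12 = 1160/9*2/12 = 580/27
Final result = 580/27

580/27


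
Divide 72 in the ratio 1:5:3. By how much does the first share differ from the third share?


Total parts = 1 + 5 + 3 = 9
Value per part = 72 / 9 = 8
Shares: 1*8=8, 5*8=40, 3*8=24
First share = 8, third share = 24
Difference = |8 - 24| = 16

16


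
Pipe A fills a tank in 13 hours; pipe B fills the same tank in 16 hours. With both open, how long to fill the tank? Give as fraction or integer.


Rate of A = 1/13 job per hour
Rate of B = 1/16 job per hour
Combined rate = 1/13 + 1/16
Find common denominator: (16 + 13)/(13*16) = 29/208
Combined rate = 29/208 job per hour
Time together = 1 / (29/208) = 208/29 hours

208/29


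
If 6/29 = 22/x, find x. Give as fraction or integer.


Setting up: 6/29 = 22/x
Cross multiply: 6 * x = 29 * 22
6x = 638
x = 638/6
x = 319/3

319/3


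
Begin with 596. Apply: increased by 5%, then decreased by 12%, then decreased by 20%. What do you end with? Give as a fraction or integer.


Start: 596
Step 1: increase by 5% => multiply by 105/100
  596 * 105/100 = 3129/5
Step 2: decrease by 12% => multiply by 88/100
  3129/5 * 88/100 = 68838/125
Step 3: decrease by 20% => multiply by 80/100
  68838/125 * 80/100 = 275352/625
Final value = 275352/625

275352/625


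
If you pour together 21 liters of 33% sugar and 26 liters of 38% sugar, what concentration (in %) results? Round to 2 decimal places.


Solute in mixture 1 = 33% of 21 L = 21*33/100 = 693/100 L
Solute in mixture 2 = 38% of 26 L = 26*38/100 = 247/25 L
Total solute = 693/100 + 247/25 = 1681/100 L
Total volume = 21 + 26 = 47 L
Final concentration = 1681/100/47 * 100 = 35.77%

35.77


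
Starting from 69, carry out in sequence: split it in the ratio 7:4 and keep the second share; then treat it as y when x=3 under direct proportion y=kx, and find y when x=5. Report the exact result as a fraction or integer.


Start with 69.
Step 1: Split 7:4, second share = 69 * 4/11 = 276/11
Step 2: Direct prop: k = (276/11)/3; new y = k*5 = 276/11*5/3 = 460/11
Final result = 460/11

460/11


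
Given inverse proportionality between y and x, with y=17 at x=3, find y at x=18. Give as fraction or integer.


Inverse proportion: y = k/x
Find k: k = 3 * 17 = 51
Compute y at x=18: y = 51/18
y = 17/6

17/6


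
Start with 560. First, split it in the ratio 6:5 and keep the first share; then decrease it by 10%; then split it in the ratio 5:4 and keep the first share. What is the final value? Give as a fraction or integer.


Start with 560.
Step 1: Split 6:5, first share = 560 * 6/11 = 3360/11
Step 2: Decrease by 10%: 3360/11 * 90/100 = 3024/11
Step 3: Split 5:4, first share = 3024/11 * 5/9 = 1680/11
Final result = 1680/11

1680/11


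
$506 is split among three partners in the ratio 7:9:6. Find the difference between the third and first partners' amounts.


Total parts = 7 + 9 + 6 = 22
Value per part = 506 / 22 = 23
Shares: 7*23=161, 9*23=207, 6*23=138
Third share = 138, first share = 161
Difference = |138 - 161| = 23

23


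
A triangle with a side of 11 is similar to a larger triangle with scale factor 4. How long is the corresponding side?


Similar triangles have proportional sides
Scale factor = 4
Smaller side = 11
Corresponding larger side = 11 * 4
= 44

44


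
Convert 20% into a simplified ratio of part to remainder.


Part = 20%, Remainder = 80%
Ratio = 20:80
GCD(20, 80) = 20
Simplify: 1:4 = 1:4

1:4


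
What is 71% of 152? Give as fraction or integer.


Compute 71% of 152
Convert percentage: 71% = 71/100
Multiply: 152 * 71/100
= 10792/100
= 2698/25

2698/25


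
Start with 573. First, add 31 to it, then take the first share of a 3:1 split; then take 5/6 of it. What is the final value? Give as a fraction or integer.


Start with 573.
Step 1: Add 31: 573+31=604; split 3:1 first = 604*3/4 = 453
Step 2: Take 5/6: 453 * 5/6 = 755/2
Final result = 755/2

755/2


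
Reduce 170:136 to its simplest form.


Find GCD(170, 136)
GCD = 34
Divide both by 34: 170/34 = 5, 136/34 = 4
Simplified ratio = 5:4

5:4


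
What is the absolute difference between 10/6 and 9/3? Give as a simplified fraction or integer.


Simplify: 10/6 = 5/3 and 9/3 = 3
Find common denominator: LCD = 3
Convert: 5/3 and 9/3
Difference = |5 - 9|/3 = 4/3
Simplified = 4/3

4/3


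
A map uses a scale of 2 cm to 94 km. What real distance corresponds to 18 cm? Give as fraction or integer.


Map scale: 2 cm = 94 km
Measured distance on map = 18 cm
Set up proportion: 18 * 94 / 2
= 1692 / 2
= 846 km

846


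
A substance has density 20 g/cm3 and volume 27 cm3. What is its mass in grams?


Using mass = density * volume
Density = 20 g/cm3
Volume = 27 cm3
Mass = 20 * 27
= 540 g

540


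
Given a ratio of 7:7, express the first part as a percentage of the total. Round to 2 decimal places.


Total parts = 7 + 7 = 14
First part fraction = 7/14
Percentage = (7/14) * 100
= 0.5 * 100
= 50.00%

50.00


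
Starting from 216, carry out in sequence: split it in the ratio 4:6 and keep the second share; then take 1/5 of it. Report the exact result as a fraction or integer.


Start with 216.
Step 1: Split 4:6, second share = 216 * 6/10 = 648/5
Step 2: Take 1/5: 648/5 * 1/5 = 648/25
Final result = 648/25

648/25


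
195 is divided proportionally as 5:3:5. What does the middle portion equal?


Ratio = 5:3:5
Total parts = 5 + 3 + 5 = 13
Value per part = 195 / 13 = 15
First share = 5 * 15 = 75
Middle share = 3 * 15 = 45
Third share = 5 * 15 = 75

45


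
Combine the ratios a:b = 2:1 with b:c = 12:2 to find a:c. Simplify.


Given a:b = 2:1 and b:c = 12:2
Make b consistent. Multiply first ratio by 12: a:b = 24:12
Multiply second ratio by 1: b:c = 12:2
Now b = 12 in both, so a:b:c = 24:12:2
Therefore a:c = 24:2
Simplify by GCD: a:c = 12:1

12:1


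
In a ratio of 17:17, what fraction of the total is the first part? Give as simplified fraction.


Total parts = 17 + 17 = 34
First part fraction = 17/34
Simplify: 17/34 = 1/2

1/2


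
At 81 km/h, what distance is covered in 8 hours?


Using distance = speed * time
Speed = 81 km/h
Time = 8 hours
Distance = 81 * 8
= 648 km

648


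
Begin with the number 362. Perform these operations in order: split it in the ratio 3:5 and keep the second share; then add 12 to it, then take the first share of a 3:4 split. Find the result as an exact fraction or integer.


Start with 362.
Step 1: Split 3:5, second share = 362 * 5/8 = 905/4
Step 2: Add 12: 905/4+12=953/4; split 3:4 first = 953/4*3/7 = 2859/28
Final result = 2859/28

2859/28


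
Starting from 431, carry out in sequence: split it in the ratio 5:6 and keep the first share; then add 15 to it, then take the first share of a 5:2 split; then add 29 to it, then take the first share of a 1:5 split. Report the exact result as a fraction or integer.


Start with 431.
Step 1: Split 5:6, first share = 431 * 5/11 = 2155/11
Step 2: Add 15: 2155/11+15=2320/11; split 5:2 first = 2320/11*5/7 = 11600/77
Step 3: Add 29: 11600/77+29=13833/77; split 1:5 first = 13833/77*1/6 = 4611/154
Final result = 4611/154

4611/154


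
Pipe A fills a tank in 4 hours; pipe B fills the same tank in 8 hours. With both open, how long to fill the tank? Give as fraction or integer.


Rate of A = 1/4 job per hour
Rate of B = 1/8 job per hour
Combined rate = 1/4 + 1/8
Find common denominator: (8 + 4)/(4*8) = 12/32
Combined rate = 3/8 job per hour
Time together = 1 / (3/8) = 8/3 hours

8/3


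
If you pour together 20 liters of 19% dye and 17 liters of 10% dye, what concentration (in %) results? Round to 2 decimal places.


Solute in mixture 1 = 19% of 20 L = 20*19/100 = 19/5 L
Solute in mixture 2 = 10% of 17 L = 17*10/100 = 17/10 L
Total solute = 19/5 + 17/10 = 11/2 L
Total volume = 20 + 17 = 37 L
Final concentration = 11/2/37 * 100 = 14.86%

14.86


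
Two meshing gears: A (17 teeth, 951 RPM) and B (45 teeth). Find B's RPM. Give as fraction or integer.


Gear ratio: teeth_A * RPM_A = teeth_B * RPM_B
17 * 951 = 45 * RPM_B
16167 = 45 * RPM_B
RPM_B = 16167 / 45
RPM_B = 5389/15

5389/15


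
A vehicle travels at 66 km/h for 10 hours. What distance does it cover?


Using distance = speed * time
Speed = 66 km/h
Time = 10 hours
Distance = 66 * 10
= 660 km

660


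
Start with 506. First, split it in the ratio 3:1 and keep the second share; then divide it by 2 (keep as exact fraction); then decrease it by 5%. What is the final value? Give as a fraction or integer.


Start with 506.
Step 1: Split 3:1, second share = 506 * 1/4 = 253/2
Step 2: Divide by 2: 253/2 / 2 = 253/4
Step 3: Decrease by 5%: 253/4 * 95/100 = 4807/80
Final result = 4807/80

4807/80


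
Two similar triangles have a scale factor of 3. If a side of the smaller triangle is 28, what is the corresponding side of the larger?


Similar triangles have proportional sides
Scale factor = 3
Smaller side = 28
Corresponding larger side = 28 * 3
= 84

84


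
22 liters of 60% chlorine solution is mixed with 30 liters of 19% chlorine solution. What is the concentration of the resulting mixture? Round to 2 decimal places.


Solute in mixture 1 = 60% of 22 L = 22*60/100 = 66/5 L
Solute in mixture 2 = 19% of 30 L = 30*19/100 = 57/10 L
Total solute = 66/5 + 57/10 = 189/10 L
Total volume = 22 + 30 = 52 L
Final concentration = 189/10/52 * 100 = 36.35%

36.35


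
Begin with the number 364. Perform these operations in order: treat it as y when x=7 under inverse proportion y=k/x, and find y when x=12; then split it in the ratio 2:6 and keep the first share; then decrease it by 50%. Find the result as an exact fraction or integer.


Start with 364.
Step 1: Inverse prop: k = (364)*7; new y = k/12 = 364*7/12 = 637/3
Step 2: Split 2:6, first share = 637/3 * 2/8 = 637/12
Step 3: Decrease by 50%: 637/12 * 50/100 = 637/24
Final result = 637/24

637/24


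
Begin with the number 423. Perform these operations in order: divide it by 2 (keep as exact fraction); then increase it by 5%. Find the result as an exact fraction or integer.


Start with 423.
Step 1: Divide by 2: 423 / 2 = 423/2
Step 2: Increase by 5%: 423/2 * 105/100 = 8883/40
Final result = 8883/40

8883/40


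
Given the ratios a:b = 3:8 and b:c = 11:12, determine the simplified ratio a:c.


Given a:b = 3:8 and b:c = 11:12
Make b consistent. Multiply first ratio by 11: a:b = 33:88
Multiply second ratio by 8: b:c = 88:96
Now b = 88 in both, so a:b:c = 33:88:96
Therefore a:c = 33:96
Simplify by GCD: a:c = 11:32

11:32


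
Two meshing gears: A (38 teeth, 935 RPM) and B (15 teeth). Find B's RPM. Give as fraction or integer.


Gear ratio: teeth_A * RPM_A = teeth_B * RPM_B
38 * 935 = 15 * RPM_B
35530 = 15 * RPM_B
RPM_B = 35530 / 15
RPM_B = 7106/3

7106/3


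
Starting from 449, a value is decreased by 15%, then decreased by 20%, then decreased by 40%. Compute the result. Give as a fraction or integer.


Start: 449
Step 1: decrease by 15% => multiply by 85/100
  449 * 85/100 = 7633/20
Step 2: decrease by 20% => multiply by 80/100
  7633/20 * 80/100 = 7633/25
Step 3: decrease by 40% => multiply by 60/100
  7633/25 * 60/100 = 22899/125
Final value = 22899/125

22899/125


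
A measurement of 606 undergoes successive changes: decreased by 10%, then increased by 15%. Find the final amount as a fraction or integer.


Start: 606
Step 1: decrease by 10% => multiply by 90/100
  606 * 90/100 = 2727/5
Step 2: increase by 15% => multiply by 115/100
  2727/5 * 115/100 = 62721/100
Final value = 62721/100

62721/100


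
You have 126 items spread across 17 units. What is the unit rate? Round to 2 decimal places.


Total items = 126
Number of units = 17
Unit rate = 126 / 17
= 7.41 items per unit

7.41


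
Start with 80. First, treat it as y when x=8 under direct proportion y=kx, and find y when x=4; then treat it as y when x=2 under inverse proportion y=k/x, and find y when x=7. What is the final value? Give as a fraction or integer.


Start with 80.
Step 1: Direct prop: k = (80)/8; new y = k*4 = 80*4/8 = 40
Step 2: Inverse prop: k = (40)*2; new y = k/7 = 40*2/7 = 80/7
Final result = 80/7

80/7


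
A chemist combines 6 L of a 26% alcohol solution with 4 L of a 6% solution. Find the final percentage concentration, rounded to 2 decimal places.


Solute in mixture 1 = 26% of 6 L = 6*26/100 = 39/25 L
Solute in mixture 2 = 6% of 4 L = 4*6/100 = 6/25 L
Total solute = 39/25 + 6/25 = 9/5 L
Total volume = 6 + 4 = 10 L
Final concentration = 9/5/10 * 100 = 18.00%

18.00


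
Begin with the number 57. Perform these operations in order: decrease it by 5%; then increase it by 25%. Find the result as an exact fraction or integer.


Start with 57.
Step 1: Decrease by 5%: 57 * 95/100 = 1083/20
Step 2: Increase by 25%: 1083/20 * 125/100 = 1083/16
Final result = 1083/16

1083/16


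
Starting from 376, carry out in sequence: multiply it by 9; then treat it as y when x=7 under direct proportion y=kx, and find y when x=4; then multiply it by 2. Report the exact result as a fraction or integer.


Start with 376.
Step 1: Multiply by 9: 376 * 9 = 3384
Step 2: Direct prop: k = (3384)/7; new y = k*4 = 3384*4/7 = 13536/7
Step 3: Multiply by 2: 13536/7 * 2 = 27072/7
Final result = 27072/7

27072/7


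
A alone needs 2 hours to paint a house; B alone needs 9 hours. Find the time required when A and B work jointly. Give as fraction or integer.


Rate of A = 1/2 job per hour
Rate of B = 1/9 job per hour
Combined rate = 1/2 + 1/9
Find common denominator: (9 + 2)/(2*9) = 11/18
Combined rate = 11/18 job per hour
Time together = 1 / (11/18) = 18/11 hours

18/11


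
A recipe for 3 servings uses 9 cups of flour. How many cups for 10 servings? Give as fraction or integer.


Original: 9 cups for 3 servings
Target servings = 10
Scaling factor = 10/3
New amount = 9 * 10/3
= 90/3
= 30 cups

30


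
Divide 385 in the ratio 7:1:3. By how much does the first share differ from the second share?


Total parts = 7 + 1 + 3 = 11
Value per part = 385 / 11 = 35
Shares: 7*35=245, 1*35=35, 3*35=105
First share = 245, second share = 35
Difference = |245 - 35| = 210

210


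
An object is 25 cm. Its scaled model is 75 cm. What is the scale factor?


Original length = 25 cm
Scaled length = 75 cm
Scale factor = 75 / 25
= 3

3


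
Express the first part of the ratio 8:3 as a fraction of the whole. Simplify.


Total parts = 8 + 3 = 11
First part fraction = 8/11
Simplify: 8/11 = 8/11

8/11


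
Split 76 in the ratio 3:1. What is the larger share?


Total parts = 3 + 1 = 4
Value per part = 76 / 4 = 19
First share = 3 * 19 = 57
Second share = 1 * 19 = 19
Larger share = 57

57


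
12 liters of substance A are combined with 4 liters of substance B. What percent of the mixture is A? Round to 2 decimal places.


Volume of A = 12 L
Volume of B = 4 L
Total volume = 12 + 4 = 16 L
Percentage of A = (12/16) * 100
= 75.00%

75.00


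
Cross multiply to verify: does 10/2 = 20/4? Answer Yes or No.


Cross multiply to check 10/2 = 20/4
Left cross product: 10 * 4 = 40
Right cross product: 2 * 20 = 40
40 = 40
Equal, so proportions match => Yes

Yes


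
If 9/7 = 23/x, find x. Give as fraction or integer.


Setting up: 9/7 = 23/x
Cross multiply: 9 * x = 7 * 23
9x = 161
x = 161/9
x = 161/9

161/9


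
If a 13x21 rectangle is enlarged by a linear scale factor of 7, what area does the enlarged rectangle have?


Original dimensions: 13 x 21
Enlargement factor = 7
New width = 13 * 7 = 91
New height = 21 * 7 = 147
New area = 91 * 147 = 13377

13377


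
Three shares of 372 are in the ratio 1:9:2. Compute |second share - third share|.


Total parts = 1 + 9 + 2 = 12
Value per part = 372 / 12 = 31
Shares: 1*31=31, 9*31=279, 2*31=62
Second share = 279, third share = 62
Difference = |279 - 62| = 217

217


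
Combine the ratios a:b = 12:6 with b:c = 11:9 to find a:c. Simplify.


Given a:b = 12:6 and b:c = 11:9
Make b consistent. Multiply first ratio by 11: a:b = 132:66
Multiply second ratio by 6: b:c = 66:54
Now b = 66 in both, so a:b:c = 132:66:54
Therefore a:c = 132:54
Simplify by GCD: a:c = 22:9

22:9


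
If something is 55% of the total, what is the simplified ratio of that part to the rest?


Part = 55%, Remainder = 45%
Ratio = 55:45
GCD(55, 45) = 5
Simplify: 11:9 = 11:9

11:9


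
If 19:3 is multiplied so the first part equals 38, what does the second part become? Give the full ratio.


Original ratio: 19:3
First term target: 38
Scale factor = 38 / 19 = 2
Multiply second term: 3 * 2 = 6
Equivalent ratio = 38:6

38:6


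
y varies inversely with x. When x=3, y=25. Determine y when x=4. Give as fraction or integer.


Inverse proportion: y = k/x
Find k: k = 3 * 25 = 75
Compute y at x=4: y = 75/4
y = 75/4

75/4


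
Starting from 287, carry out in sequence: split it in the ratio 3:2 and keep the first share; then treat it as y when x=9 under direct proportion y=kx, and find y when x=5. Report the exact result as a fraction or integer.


Start with 287.
Step 1: Split 3:2, first share = 287 * 3/5 = 861/5
Step 2: Direct prop: k = (861/5)/9; new y = k*5 = 861/5*5/9 = 287/3
Final result = 287/3

287/3


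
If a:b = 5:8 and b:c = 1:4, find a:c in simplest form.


Given a:b = 5:8 and b:c = 1:4
Make b consistent. Multiply first ratio by 1: a:b = 5:8
Multiply second ratio by 8: b:c = 8:32
Now b = 8 in both, so a:b:c = 5:8:32
Therefore a:c = 5:32
Simplify by GCD: a:c = 5:32

5:32


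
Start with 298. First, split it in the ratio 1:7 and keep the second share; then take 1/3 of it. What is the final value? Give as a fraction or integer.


Start with 298.
Step 1: Split 1:7, second share = 298 * 7/8 = 1043/4
Step 2: Take 1/3: 1043/4 * 1/3 = 1043/12
Final result = 1043/12

1043/12


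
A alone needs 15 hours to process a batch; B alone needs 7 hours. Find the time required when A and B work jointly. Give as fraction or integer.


Rate of A = 1/15 job per hour
Rate of B = 1/7 job per hour
Combined rate = 1/15 + 1/7
Find common denominator: (7 + 15)/(15*7) = 22/105
Combined rate = 22/105 job per hour
Time together = 1 / (22/105) = 105/22 hours

105/22


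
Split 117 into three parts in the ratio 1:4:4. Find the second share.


Ratio = 1:4:4
Total parts = 1 + 4 + 4 = 9
Value per part = 117 / 9 = 13
First share = 1 * 13 = 13
Middle share = 4 * 13 = 52
Third share = 4 * 13 = 52

52


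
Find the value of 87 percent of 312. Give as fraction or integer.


Compute 87% of 312
Convert percentage: 87% = 87/100
Multiply: 312 * 87/100
= 27144/100
= 6786/25

6786/25


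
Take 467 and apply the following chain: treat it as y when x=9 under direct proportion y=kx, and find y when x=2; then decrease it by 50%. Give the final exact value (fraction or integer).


Start with 467.
Step 1: Direct prop: k = (467)/9; new y = k*2 = 467*2/9 = 934/9
Step 2: Decrease by 50%: 934/9 * 50/100 = 467/9
Final result = 467/9

467/9


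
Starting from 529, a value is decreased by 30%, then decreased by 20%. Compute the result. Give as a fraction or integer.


Start: 529
Step 1: decrease by 30% => multiply by 70/100
  529 * 70/100 = 3703/10
Step 2: decrease by 20% => multiply by 80/100
  3703/10 * 80/100 = 7406/25
Final value = 7406/25

7406/25
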